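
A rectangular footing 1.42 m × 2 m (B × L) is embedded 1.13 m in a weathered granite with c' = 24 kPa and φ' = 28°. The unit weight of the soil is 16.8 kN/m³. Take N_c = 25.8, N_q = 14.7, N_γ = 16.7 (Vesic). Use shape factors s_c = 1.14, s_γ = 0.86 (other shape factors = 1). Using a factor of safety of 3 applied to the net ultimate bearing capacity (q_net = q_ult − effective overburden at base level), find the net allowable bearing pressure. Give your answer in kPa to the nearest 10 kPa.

q_all(net) ≈ 380 kPa

Overburden at base level: q = 16.8 × 1.13 = 18.984 kPa.
Cohesion term c·N_c·s_c = 24 × 25.8 × 1.14 = 705.89 kPa; surcharge term q·N_q = 18.984 × 14.7 = 279.06 kPa; self-weight term 0.5·γ·B·N_γ·s_γ = 0.5 × 16.8 × 1.42 × 16.7 × 0.86 = 171.31 kPa.
q_ult = 705.89 + 279.06 + 171.31 = 1156.3 kPa.
Net ultimate: q_net = 1156.3 − 18.984 = 1137.3 kPa.
q_all(net) = 1137.3 / 3 = 379.09 kPa.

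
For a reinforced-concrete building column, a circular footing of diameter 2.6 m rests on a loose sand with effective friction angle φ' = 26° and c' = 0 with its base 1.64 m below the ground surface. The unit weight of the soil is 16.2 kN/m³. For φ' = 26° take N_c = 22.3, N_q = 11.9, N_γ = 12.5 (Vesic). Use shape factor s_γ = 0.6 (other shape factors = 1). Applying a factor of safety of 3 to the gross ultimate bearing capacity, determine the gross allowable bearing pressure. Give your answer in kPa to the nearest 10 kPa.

q_all ≈ 160 kPa

q = γ·D_f = 16.2 × 1.64 = 26.568 kPa.
q·N_q = 26.568 × 11.9 = 316.16 kPa
0.5·γ·B·N_γ·s_γ = 0.5 × 16.2 × 2.6 × 12.5 × 0.6 = 157.95 kPa
q_ult = 316.16 + 157.95 = 474.11 kPa.
q_all = q_ult / FS = 474.11 / 3 = 158.04 kPa.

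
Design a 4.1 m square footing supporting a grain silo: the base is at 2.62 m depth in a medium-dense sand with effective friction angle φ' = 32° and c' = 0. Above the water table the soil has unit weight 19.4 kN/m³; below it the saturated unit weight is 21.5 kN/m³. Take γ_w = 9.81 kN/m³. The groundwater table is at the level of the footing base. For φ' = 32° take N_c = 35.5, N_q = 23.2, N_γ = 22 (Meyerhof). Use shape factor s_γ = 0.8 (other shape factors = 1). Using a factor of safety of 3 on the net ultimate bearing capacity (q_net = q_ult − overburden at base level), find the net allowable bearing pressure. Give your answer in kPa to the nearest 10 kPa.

q = γ·D_f = 19.4 × 2.62 = 50.828 kPa.
For the ½γBN_γ term take γ' = 21.5 − 9.81 = 11.69 kN/m³ (soil below base is submerged).
q·N_q = 50.828 × 23.2 = 1179.2 kPa
0.5·γ·B·N_γ·s_γ = 0.5 × 11.69 × 4.1 × 22 × 0.8 = 421.78 kPa
q_ult = 1179.2 + 421.78 = 1601 kPa.
q_net = 1601 − 50.828 = 1550.2 kPa.
q_all(net) = 1550.2 / 3 = 516.72 kPa.

q_all(net) ≈ 520 kPa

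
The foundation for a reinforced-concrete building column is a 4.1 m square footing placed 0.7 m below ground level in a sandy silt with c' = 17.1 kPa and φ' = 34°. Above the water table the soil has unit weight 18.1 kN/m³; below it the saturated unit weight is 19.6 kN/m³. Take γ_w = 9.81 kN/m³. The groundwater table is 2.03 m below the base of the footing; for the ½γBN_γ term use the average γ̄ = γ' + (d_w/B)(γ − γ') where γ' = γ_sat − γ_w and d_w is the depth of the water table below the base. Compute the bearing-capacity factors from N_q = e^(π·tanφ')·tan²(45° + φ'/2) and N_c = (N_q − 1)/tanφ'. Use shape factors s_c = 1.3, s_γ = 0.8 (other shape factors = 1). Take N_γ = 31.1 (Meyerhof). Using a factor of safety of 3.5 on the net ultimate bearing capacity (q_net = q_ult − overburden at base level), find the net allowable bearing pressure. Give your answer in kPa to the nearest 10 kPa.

q_all(net) ≈ 570 kPa

N_q = e^(π·tan34°)·tan²(62°) = 29.44; N_c = (N_q − 1)/tanφ' = 42.16.
q = γ·D_f = 18.1 × 0.7 = 12.67 kPa.
γ' = 9.79 kN/m³; averaging over the depth B below the base, γ̄ = γ' + (d_w/B)(γ − γ') = 13.904 kN/m³.
c·N_c·s_c = 17.1 × 42.164 × 1.3 = 937.3 kPa
q·N_q = 12.67 × 29.44 = 373 kPa
0.5·γ·B·N_γ·s_γ = 0.5 × 13.904 × 4.1 × 31.1 × 0.8 = 709.18 kPa
q_ult = 937.3 + 373 + 709.18 = 2019.5 kPa.
q_net = 2019.5 − 12.67 = 2006.8 kPa.
q_all(net) = 2006.8 / 3.5 = 573.38 kPa.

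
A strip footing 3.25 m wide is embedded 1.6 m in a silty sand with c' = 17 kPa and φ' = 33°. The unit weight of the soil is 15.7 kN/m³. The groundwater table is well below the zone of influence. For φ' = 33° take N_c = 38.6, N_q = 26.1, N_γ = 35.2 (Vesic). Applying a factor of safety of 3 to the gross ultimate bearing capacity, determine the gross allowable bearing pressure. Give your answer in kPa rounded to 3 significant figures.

q_all ≈ 737 kPa

Effective surcharge at the founding depth q = γ·D_f = 15.7 × 1.6 = 25.12 kPa.
q_ult = c·N_c + q·N_q + 0.5·γ·B·N_γ
     = 17 × 38.6 + 25.12 × 26.1 + 0.5 × 15.7 × 3.25 × 35.2
     = 656.2 + 655.63 + 898.04 = 2209.9 kPa.
q_all = q_ult / FS = 2209.9 / 3 = 736.62 kPa.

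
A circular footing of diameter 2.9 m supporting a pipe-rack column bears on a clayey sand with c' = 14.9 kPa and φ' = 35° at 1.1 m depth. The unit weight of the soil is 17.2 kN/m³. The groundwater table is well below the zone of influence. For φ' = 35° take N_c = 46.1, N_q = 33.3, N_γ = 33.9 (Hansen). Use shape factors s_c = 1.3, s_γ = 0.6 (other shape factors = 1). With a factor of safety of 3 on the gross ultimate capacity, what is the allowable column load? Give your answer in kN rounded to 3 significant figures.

Overburden at base level: q = 17.2 × 1.1 = 18.92 kPa.
Cohesion term c·N_c·s_c = 14.9 × 46.1 × 1.3 = 892.96 kPa; surcharge term q·N_q = 18.92 × 33.3 = 630.04 kPa; self-weight term 0.5·γ·B·N_γ·s_γ = 0.5 × 17.2 × 2.9 × 33.9 × 0.6 = 507.28 kPa.
q_ult = 892.96 + 630.04 + 507.28 = 2030.3 kPa.
Gross allowable pressure q_all = 2030.3 / 3 = 676.76 kPa.
Footing area = 6.6052 m², so allowable column load = 676.76 × 6.6052 = 4470.1 kN.

P_all ≈ 4470 kN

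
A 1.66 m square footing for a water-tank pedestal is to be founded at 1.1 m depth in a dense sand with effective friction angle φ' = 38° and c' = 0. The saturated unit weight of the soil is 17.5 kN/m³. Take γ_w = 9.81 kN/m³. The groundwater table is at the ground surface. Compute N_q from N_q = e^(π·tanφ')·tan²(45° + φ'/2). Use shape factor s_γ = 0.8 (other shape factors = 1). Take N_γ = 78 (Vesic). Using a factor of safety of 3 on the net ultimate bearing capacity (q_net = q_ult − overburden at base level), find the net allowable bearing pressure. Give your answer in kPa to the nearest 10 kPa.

N_q = e^(π·tan38°)·tan²(64°) = 48.93.
Water table at ground surface, so effective unit weight γ' = 17.5 − 9.81 = 7.69 kN/m³ is used throughout; overburden q = 7.69 × 1.1 = 8.459 kPa; the same γ' applies in the ½γBN_γ term.
Surcharge term q·N_q = 8.459 × 48.933 = 413.93 kPa; self-weight term 0.5·γ·B·N_γ·s_γ = 0.5 × 7.69 × 1.66 × 78 × 0.8 = 398.28 kPa.
q_ult = 413.93 + 398.28 = 812.21 kPa.
q_net = 812.21 − 8.459 = 803.75 kPa.
q_all(net) = 803.75 / 3 = 267.92 kPa.

q_all(net) ≈ 270 kPa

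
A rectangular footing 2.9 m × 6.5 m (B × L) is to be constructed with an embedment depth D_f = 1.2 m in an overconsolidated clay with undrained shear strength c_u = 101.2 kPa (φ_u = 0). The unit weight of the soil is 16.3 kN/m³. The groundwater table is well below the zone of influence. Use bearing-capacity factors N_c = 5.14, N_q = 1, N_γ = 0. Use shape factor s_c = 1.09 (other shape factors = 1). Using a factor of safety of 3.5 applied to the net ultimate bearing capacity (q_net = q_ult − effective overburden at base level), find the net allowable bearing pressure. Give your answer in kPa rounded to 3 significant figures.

Overburden at base level: q = 16.3 × 1.2 = 19.56 kPa.
Cohesion term c·N_c·s_c = 101.2 × 5.14 × 1.09 = 566.98 kPa; surcharge term q·N_q = 19.56 × 1 = 19.56 kPa.
q_ult = 566.98 + 19.56 = 586.54 kPa.
Net ultimate: q_net = 586.54 − 19.56 = 566.98 kPa.
q_all(net) = 566.98 / 3.5 = 162 kPa.

q_all(net) ≈ 162 kPa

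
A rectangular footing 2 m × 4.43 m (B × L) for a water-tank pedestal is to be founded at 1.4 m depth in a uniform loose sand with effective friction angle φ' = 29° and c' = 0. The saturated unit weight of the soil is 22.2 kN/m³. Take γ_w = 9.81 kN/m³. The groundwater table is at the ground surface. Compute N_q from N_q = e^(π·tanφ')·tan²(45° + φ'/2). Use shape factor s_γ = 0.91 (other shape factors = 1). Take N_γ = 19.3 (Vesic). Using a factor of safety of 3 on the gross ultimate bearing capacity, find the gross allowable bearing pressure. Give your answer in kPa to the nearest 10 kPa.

q_all ≈ 170 kPa

N_q = e^(π·tan29°)·tan²(59.5°) = 16.44.
γ' = 22.2 − 9.81 = 12.39 kN/m³ (submerged throughout). q = 12.39 × 1.4 = 17.346 kPa; the same γ' applies in the ½γBN_γ term.
q·N_q = 17.346 × 16.443 = 285.23 kPa
0.5·γ·B·N_γ·s_γ = 0.5 × 12.39 × 2 × 19.3 × 0.91 = 217.61 kPa
q_ult = 285.23 + 217.61 = 502.83 kPa.
q_all = 502.83 / 3 = 167.61 kPa.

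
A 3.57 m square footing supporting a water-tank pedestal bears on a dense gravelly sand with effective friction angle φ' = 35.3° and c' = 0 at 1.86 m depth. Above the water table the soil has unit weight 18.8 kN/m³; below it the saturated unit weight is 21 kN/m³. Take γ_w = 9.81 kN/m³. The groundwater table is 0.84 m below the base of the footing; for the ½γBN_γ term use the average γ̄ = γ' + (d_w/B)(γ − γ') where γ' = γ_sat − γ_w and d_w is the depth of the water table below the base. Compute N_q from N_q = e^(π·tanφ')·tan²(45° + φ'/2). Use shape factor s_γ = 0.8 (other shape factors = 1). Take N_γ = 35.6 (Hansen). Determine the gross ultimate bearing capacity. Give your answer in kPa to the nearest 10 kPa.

tan35.3° = 0.708, so N_q = e^(π×0.708)·tan²(62.65°) = 9.248 × 3.738 = 34.57.
Effective surcharge at the founding depth q = γ·D_f = 18.8 × 1.86 = 34.968 kPa.
With d_w = 0.84 m < B, γ̄ = 11.19 + (0.84/3.57) × (18.8 − 11.19) = 12.981 kN/m³.
q_ult = q·N_q + 0.5·γ·B·N_γ·s_γ
     = 34.968 × 34.565 + 0.5 × 12.981 × 3.57 × 35.6 × 0.8
     = 1208.7 + 659.89 = 1868.6 kPa.

q_ult ≈ 1870 kPa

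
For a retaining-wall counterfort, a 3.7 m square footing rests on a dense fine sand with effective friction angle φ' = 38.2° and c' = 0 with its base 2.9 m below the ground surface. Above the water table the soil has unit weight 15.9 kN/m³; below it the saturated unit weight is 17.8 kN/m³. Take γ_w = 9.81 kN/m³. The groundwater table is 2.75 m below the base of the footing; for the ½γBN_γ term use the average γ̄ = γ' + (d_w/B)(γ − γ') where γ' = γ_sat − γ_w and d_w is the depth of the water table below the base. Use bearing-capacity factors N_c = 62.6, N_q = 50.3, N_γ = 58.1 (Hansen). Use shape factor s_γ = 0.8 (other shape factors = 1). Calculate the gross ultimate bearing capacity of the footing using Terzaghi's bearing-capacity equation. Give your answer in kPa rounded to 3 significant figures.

q = γ·D_f = 15.9 × 2.9 = 46.11 kPa.
γ' = 7.99 kN/m³; averaging over the depth B below the base, γ̄ = γ' + (d_w/B)(γ − γ') = 13.869 kN/m³.
q·N_q = 46.11 × 50.3 = 2319.3 kPa
0.5·γ·B·N_γ·s_γ = 0.5 × 13.869 × 3.7 × 58.1 × 0.8 = 1192.6 kPa
q_ult = 2319.3 + 1192.6 = 3511.9 kPa.

q_ult ≈ 3510 kPa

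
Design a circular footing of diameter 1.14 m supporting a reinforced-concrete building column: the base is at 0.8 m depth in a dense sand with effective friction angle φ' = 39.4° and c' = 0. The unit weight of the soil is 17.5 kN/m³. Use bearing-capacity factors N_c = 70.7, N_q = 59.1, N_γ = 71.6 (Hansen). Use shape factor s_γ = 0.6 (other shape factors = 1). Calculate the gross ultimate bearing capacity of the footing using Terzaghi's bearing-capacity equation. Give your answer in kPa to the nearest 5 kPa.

q_ult ≈ 1255 kPa

Overburden at base level: q = 17.5 × 0.8 = 14 kPa.
Surcharge term q·N_q = 14 × 59.1 = 827.4 kPa; self-weight term 0.5·γ·B·N_γ·s_γ = 0.5 × 17.5 × 1.14 × 71.6 × 0.6 = 428.53 kPa.
q_ult = 827.4 + 428.53 = 1255.9 kPa.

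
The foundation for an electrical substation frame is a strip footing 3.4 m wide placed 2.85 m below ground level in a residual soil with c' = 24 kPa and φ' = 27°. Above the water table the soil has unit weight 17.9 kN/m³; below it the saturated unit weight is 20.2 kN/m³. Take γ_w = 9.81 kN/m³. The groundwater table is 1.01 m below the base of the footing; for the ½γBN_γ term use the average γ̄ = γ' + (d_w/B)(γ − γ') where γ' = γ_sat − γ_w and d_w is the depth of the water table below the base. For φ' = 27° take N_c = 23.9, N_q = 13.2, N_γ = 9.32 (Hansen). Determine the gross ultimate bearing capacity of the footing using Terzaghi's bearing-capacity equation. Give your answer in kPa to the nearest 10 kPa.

q_ult ≈ 1450 kPa

Overburden at base level: q = 17.9 × 2.85 = 51.015 kPa.
The water table is 1.01 m below the base (< B = 3.4 m), so the ½γBN_γ term uses γ̄ = γ' + (d_w/B)(γ − γ') = 10.39 + (1.01/3.4)(17.9 − 10.39) = 12.621 kN/m³.
Cohesion term c·N_c = 24 × 23.9 = 573.6 kPa; surcharge term q·N_q = 51.015 × 13.2 = 673.4 kPa; self-weight term 0.5·γ·B·N_γ = 0.5 × 12.621 × 3.4 × 9.32 = 199.97 kPa.
q_ult = 573.6 + 673.4 + 199.97 = 1447 kPa.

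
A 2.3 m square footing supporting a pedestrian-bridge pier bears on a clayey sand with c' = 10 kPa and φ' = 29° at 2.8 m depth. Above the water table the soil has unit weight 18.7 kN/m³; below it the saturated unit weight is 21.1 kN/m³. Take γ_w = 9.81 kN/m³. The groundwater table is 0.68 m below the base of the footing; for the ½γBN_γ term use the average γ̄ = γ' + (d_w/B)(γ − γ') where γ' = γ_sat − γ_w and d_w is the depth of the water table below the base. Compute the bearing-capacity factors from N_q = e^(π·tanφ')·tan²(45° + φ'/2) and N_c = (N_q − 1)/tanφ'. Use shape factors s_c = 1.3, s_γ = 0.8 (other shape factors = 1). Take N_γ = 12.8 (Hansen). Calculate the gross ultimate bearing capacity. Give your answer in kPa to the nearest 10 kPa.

tan29° = 0.5543, so N_q = e^(π×0.5543)·tan²(59.5°) = 5.705 × 2.882 = 16.44.
N_c = (16.44 − 1)/tan29° = 27.86.
Effective surcharge at the founding depth q = γ·D_f = 18.7 × 2.8 = 52.36 kPa.
With d_w = 0.68 m < B, γ̄ = 11.29 + (0.68/2.3) × (18.7 − 11.29) = 13.481 kN/m³.
q_ult = c·N_c·s_c + q·N_q + 0.5·γ·B·N_γ·s_γ
     = 10 × 27.86 × 1.3 + 52.36 × 16.443 + 0.5 × 13.481 × 2.3 × 12.8 × 0.8
     = 362.19 + 860.97 + 158.75 = 1381.9 kPa.

q_ult ≈ 1380 kPa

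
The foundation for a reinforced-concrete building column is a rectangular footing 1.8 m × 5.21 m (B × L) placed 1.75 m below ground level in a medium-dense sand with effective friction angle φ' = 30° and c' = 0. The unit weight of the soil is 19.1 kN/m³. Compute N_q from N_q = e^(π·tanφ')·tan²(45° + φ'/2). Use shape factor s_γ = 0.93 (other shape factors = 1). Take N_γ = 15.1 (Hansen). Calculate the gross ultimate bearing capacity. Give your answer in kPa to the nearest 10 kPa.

tan30° = 0.5774, so N_q = e^(π×0.5774)·tan²(60°) = 6.134 × 3.0 = 18.4.
Effective surcharge at the founding depth q = γ·D_f = 19.1 × 1.75 = 33.425 kPa.
q_ult = q·N_q + 0.5·γ·B·N_γ·s_γ
     = 33.425 × 18.401 + 0.5 × 19.1 × 1.8 × 15.1 × 0.93
     = 615.06 + 241.4 = 856.46 kPa.

q_ult ≈ 860 kPa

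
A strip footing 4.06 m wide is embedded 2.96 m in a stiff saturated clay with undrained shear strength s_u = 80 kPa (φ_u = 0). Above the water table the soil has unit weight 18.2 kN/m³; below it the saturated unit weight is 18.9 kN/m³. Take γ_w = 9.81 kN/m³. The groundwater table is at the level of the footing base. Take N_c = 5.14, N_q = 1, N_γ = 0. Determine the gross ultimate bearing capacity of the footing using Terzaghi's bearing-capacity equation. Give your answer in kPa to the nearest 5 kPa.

Effective surcharge at the founding depth q = γ·D_f = 18.2 × 2.96 = 53.872 kPa.
q_ult = c·N_c + q·N_q
     = 80 × 5.14 + 53.872 × 1
     = 411.2 + 53.872 = 465.07 kPa.

q_ult ≈ 465 kPa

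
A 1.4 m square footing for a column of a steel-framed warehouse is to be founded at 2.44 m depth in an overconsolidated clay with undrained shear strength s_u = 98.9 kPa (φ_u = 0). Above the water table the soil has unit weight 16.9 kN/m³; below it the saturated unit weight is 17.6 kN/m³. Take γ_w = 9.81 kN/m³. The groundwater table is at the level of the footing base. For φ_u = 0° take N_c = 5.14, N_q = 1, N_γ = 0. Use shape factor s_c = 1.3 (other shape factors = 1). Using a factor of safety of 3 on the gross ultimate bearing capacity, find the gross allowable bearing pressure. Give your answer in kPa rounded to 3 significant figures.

q_all ≈ 234 kPa

q = γ·D_f = 16.9 × 2.44 = 41.236 kPa.
c·N_c·s_c = 98.9 × 5.14 × 1.3 = 660.85 kPa
q·N_q = 41.236 × 1 = 41.236 kPa
q_ult = 660.85 + 41.236 = 702.09 kPa.
q_all = 702.09 / 3 = 234.03 kPa.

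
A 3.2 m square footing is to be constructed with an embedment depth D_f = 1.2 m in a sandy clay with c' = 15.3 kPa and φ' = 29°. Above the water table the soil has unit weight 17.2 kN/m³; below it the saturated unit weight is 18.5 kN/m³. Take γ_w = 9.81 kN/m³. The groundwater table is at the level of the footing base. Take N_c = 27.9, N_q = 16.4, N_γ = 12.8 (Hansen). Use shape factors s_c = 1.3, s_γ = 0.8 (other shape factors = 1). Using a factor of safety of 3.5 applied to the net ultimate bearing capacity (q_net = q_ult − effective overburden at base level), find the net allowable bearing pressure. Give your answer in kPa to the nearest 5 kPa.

q = γ·D_f = 17.2 × 1.2 = 20.64 kPa.
For the ½γBN_γ term take γ' = 18.5 − 9.81 = 8.69 kN/m³ (soil below base is submerged).
c·N_c·s_c = 15.3 × 27.9 × 1.3 = 554.93 kPa
q·N_q = 20.64 × 16.4 = 338.5 kPa
0.5·γ·B·N_γ·s_γ = 0.5 × 8.69 × 3.2 × 12.8 × 0.8 = 142.38 kPa
q_ult = 554.93 + 338.5 + 142.38 = 1035.8 kPa.
Net ultimate: q_net = 1035.8 − 20.64 = 1015.2 kPa.
q_all(net) = 1015.2 / 3.5 = 290.05 kPa.

q_all(net) ≈ 290 kPa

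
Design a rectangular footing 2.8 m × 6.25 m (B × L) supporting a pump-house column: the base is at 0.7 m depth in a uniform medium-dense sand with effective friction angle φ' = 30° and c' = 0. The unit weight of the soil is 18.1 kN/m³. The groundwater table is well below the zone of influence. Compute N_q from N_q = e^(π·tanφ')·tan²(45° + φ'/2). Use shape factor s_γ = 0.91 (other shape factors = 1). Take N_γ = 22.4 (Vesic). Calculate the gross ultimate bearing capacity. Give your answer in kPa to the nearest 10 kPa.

q_ult ≈ 750 kPa

tan30° = 0.5774, so N_q = e^(π×0.5774)·tan²(60°) = 6.134 × 3.0 = 18.4.
q = γ·D_f = 18.1 × 0.7 = 12.67 kPa.
q·N_q = 12.67 × 18.401 = 233.14 kPa
0.5·γ·B·N_γ·s_γ = 0.5 × 18.1 × 2.8 × 22.4 × 0.91 = 516.53 kPa
q_ult = 233.14 + 516.53 = 749.67 kPa.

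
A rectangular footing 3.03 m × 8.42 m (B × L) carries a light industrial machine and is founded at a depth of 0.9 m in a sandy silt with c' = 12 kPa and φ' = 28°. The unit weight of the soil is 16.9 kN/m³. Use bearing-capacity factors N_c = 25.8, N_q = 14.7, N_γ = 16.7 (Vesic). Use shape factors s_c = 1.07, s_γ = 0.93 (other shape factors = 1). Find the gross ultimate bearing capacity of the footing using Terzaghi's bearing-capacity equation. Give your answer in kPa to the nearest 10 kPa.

q_ult ≈ 950 kPa

Effective surcharge at the founding depth q = γ·D_f = 16.9 × 0.9 = 15.21 kPa.
q_ult = c·N_c·s_c + q·N_q + 0.5·γ·B·N_γ·s_γ
     = 12 × 25.8 × 1.07 + 15.21 × 14.7 + 0.5 × 16.9 × 3.03 × 16.7 × 0.93
     = 331.27 + 223.59 + 397.65 = 952.51 kPa.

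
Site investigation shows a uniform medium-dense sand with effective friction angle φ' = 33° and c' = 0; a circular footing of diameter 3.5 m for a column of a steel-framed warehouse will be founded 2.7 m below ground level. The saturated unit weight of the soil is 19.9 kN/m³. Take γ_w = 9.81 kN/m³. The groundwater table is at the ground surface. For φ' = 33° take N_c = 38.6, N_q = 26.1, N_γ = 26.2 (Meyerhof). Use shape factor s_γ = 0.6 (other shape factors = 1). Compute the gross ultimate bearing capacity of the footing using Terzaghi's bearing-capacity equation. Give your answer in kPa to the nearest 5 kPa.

γ' = 19.9 − 9.81 = 10.09 kN/m³ (submerged throughout). q = 10.09 × 2.7 = 27.243 kPa; the same γ' applies in the ½γBN_γ term.
q·N_q = 27.243 × 26.1 = 711.04 kPa
0.5·γ·B·N_γ·s_γ = 0.5 × 10.09 × 3.5 × 26.2 × 0.6 = 277.58 kPa
q_ult = 711.04 + 277.58 = 988.62 kPa.

q_ult ≈ 990 kPa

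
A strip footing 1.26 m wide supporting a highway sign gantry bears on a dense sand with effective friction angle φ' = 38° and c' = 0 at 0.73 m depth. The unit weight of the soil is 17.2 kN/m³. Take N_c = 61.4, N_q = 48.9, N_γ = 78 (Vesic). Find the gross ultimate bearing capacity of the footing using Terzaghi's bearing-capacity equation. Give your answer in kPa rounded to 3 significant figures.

q_ult ≈ 1460 kPa

Overburden at base level: q = 17.2 × 0.73 = 12.556 kPa.
Surcharge term q·N_q = 12.556 × 48.9 = 613.99 kPa; self-weight term 0.5·γ·B·N_γ = 0.5 × 17.2 × 1.26 × 78 = 845.21 kPa.
q_ult = 613.99 + 845.21 = 1459.2 kPa.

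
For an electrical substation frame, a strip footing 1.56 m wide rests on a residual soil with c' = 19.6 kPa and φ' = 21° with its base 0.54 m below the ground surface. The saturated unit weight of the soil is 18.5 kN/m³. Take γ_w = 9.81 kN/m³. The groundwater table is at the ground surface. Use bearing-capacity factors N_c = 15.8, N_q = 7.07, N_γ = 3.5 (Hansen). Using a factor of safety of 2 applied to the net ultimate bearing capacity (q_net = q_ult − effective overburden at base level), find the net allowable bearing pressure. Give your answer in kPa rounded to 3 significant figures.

γ' = 18.5 − 9.81 = 8.69 kN/m³ (submerged throughout). q = 8.69 × 0.54 = 4.6926 kPa; the same γ' applies in the ½γBN_γ term.
c·N_c = 19.6 × 15.8 = 309.68 kPa
q·N_q = 4.6926 × 7.07 = 33.177 kPa
0.5·γ·B·N_γ = 0.5 × 8.69 × 1.56 × 3.5 = 23.724 kPa
q_ult = 309.68 + 33.177 + 23.724 = 366.58 kPa.
Net ultimate: q_net = 366.58 − 4.6926 = 361.89 kPa.
q_all(net) = 361.89 / 2 = 180.94 kPa.

q_all(net) ≈ 181 kPa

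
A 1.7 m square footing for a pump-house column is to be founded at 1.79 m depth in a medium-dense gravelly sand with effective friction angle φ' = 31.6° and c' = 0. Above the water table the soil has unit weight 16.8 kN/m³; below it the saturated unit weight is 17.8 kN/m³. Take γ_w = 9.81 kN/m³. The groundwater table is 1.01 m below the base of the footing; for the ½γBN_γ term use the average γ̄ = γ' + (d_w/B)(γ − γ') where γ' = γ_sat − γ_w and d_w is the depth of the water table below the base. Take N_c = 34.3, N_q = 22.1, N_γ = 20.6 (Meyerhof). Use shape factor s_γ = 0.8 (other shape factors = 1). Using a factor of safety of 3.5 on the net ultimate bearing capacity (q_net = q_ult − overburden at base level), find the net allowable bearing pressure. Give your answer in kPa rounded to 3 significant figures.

Effective surcharge at the founding depth q = γ·D_f = 16.8 × 1.79 = 30.072 kPa.
With d_w = 1.01 m < B, γ̄ = 7.99 + (1.01/1.7) × (16.8 − 7.99) = 13.224 kN/m³.
q_ult = q·N_q + 0.5·γ·B·N_γ·s_γ
     = 30.072 × 22.1 + 0.5 × 13.224 × 1.7 × 20.6 × 0.8
     = 664.59 + 185.24 = 849.84 kPa.
q_net = 849.84 − 30.072 = 819.76 kPa.
q_all(net) = 819.76 / 3.5 = 234.22 kPa.

q_all(net) ≈ 234 kPa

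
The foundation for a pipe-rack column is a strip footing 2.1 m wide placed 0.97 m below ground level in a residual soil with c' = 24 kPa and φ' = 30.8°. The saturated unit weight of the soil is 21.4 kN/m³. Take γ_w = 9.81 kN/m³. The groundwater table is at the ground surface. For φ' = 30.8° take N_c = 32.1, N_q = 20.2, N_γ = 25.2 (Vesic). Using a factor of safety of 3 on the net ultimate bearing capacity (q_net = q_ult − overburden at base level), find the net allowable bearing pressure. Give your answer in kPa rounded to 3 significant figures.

q_all(net) ≈ 431 kPa

γ' = 21.4 − 9.81 = 11.59 kN/m³ (submerged throughout). q = 11.59 × 0.97 = 11.242 kPa; the same γ' applies in the ½γBN_γ term.
c·N_c = 24 × 32.1 = 770.4 kPa
q·N_q = 11.242 × 20.2 = 227.09 kPa
0.5·γ·B·N_γ = 0.5 × 11.59 × 2.1 × 25.2 = 306.67 kPa
q_ult = 770.4 + 227.09 + 306.67 = 1304.2 kPa.
q_net = 1304.2 − 11.242 = 1292.9 kPa.
q_all(net) = 1292.9 / 3 = 430.97 kPa.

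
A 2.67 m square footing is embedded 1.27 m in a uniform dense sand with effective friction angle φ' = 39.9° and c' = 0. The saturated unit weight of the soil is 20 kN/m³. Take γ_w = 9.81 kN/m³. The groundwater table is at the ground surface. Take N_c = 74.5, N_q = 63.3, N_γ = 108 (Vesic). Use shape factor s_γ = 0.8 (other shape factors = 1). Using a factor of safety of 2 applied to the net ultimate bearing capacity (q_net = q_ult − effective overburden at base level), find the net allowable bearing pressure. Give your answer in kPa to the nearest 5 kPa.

q_all(net) ≈ 990 kPa

Water table at ground surface, so effective unit weight γ' = 20 − 9.81 = 10.19 kN/m³ is used throughout; overburden q = 10.19 × 1.27 = 12.941 kPa; the same γ' applies in the ½γBN_γ term.
Surcharge term q·N_q = 12.941 × 63.3 = 819.18 kPa; self-weight term 0.5·γ·B·N_γ·s_γ = 0.5 × 10.19 × 2.67 × 108 × 0.8 = 1175.4 kPa.
q_ult = 819.18 + 1175.4 = 1994.5 kPa.
Net ultimate: q_net = 1994.5 − 12.941 = 1981.6 kPa.
q_all(net) = 1981.6 / 2 = 990.8 kPa.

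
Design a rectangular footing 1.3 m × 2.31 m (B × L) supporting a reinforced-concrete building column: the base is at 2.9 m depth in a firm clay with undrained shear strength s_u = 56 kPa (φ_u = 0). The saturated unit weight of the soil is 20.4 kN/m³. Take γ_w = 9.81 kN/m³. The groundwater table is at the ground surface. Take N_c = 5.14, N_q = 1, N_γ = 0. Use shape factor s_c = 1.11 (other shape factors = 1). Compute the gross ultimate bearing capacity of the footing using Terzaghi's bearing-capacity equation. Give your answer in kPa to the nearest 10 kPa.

With the water table at the surface the whole profile is submerged: γ' = 20.4 − 9.81 = 10.59 kN/m³, so q = γ'·D_f = 30.711 kPa.
q_ult = c·N_c·s_c + q·N_q
     = 56 × 5.14 × 1.11 + 30.711 × 1
     = 319.5 + 30.711 = 350.21 kPa.

q_ult ≈ 350 kPa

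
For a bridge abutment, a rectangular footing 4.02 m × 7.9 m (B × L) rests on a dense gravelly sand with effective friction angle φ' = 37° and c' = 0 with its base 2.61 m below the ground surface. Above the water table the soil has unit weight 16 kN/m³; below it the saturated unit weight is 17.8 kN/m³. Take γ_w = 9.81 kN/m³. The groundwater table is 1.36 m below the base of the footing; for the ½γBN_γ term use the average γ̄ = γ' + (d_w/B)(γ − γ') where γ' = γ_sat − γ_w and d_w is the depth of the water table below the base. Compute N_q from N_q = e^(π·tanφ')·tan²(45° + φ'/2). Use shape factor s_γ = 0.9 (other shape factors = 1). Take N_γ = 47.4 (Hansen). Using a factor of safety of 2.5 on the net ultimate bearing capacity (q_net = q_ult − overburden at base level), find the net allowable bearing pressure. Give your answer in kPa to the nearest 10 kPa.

q_all(net) ≈ 1070 kPa

N_q = e^(π·tan37°)·tan²(63.5°) = 42.92.
q = γ·D_f = 16 × 2.61 = 41.76 kPa.
γ' = 7.99 kN/m³; averaging over the depth B below the base, γ̄ = γ' + (d_w/B)(γ − γ') = 10.7 kN/m³.
q·N_q = 41.76 × 42.92 = 1792.3 kPa
0.5·γ·B·N_γ·s_γ = 0.5 × 10.7 × 4.02 × 47.4 × 0.9 = 917.48 kPa
q_ult = 1792.3 + 917.48 = 2709.8 kPa.
q_net = 2709.8 − 41.76 = 2668.1 kPa.
q_all(net) = 2668.1 / 2.5 = 1067.2 kPa.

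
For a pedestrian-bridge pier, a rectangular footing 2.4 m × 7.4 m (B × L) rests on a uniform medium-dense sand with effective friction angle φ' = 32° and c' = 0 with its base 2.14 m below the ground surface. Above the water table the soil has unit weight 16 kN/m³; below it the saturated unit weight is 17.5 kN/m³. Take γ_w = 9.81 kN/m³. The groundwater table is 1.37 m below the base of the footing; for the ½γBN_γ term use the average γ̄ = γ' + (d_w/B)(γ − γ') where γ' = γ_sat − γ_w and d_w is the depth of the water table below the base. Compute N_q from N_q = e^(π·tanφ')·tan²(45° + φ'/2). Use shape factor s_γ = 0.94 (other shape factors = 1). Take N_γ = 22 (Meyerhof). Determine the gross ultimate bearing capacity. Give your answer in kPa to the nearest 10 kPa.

tan32° = 0.6249, so N_q = e^(π×0.6249)·tan²(61°) = 7.121 × 3.255 = 23.18.
q = γ·D_f = 16 × 2.14 = 34.24 kPa.
γ' = 7.69 kN/m³; averaging over the depth B below the base, γ̄ = γ' + (d_w/B)(γ − γ') = 12.434 kN/m³.
q·N_q = 34.24 × 23.177 = 793.57 kPa
0.5·γ·B·N_γ·s_γ = 0.5 × 12.434 × 2.4 × 22 × 0.94 = 308.55 kPa
q_ult = 793.57 + 308.55 = 1102.1 kPa.

q_ult ≈ 1100 kPa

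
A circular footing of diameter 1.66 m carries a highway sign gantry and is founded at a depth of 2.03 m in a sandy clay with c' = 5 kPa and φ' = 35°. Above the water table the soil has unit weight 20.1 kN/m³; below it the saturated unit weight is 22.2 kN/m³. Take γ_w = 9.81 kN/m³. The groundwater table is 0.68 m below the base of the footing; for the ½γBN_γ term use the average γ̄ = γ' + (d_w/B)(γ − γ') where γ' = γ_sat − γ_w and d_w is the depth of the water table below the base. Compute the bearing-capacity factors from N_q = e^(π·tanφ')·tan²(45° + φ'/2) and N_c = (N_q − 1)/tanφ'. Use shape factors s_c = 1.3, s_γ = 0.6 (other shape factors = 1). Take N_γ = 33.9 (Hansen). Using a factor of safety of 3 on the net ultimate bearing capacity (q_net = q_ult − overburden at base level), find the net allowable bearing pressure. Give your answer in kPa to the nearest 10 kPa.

q_all(net) ≈ 630 kPa

N_q = e^(π·tan35°)·tan²(62.5°) = 33.3; N_c = (N_q − 1)/tanφ' = 46.12.
Overburden at base level: q = 20.1 × 2.03 = 40.803 kPa.
The water table is 0.68 m below the base (< B = 1.66 m), so the ½γBN_γ term uses γ̄ = γ' + (d_w/B)(γ − γ') = 12.39 + (0.68/1.66)(20.1 − 12.39) = 15.548 kN/m³.
Cohesion term c·N_c·s_c = 5 × 46.124 × 1.3 = 299.8 kPa; surcharge term q·N_q = 40.803 × 33.296 = 1358.6 kPa; self-weight term 0.5·γ·B·N_γ·s_γ = 0.5 × 15.548 × 1.66 × 33.9 × 0.6 = 262.49 kPa.
q_ult = 299.8 + 1358.6 + 262.49 = 1920.9 kPa.
q_net = 1920.9 − 40.803 = 1880.1 kPa.
q_all(net) = 1880.1 / 3 = 626.69 kPa.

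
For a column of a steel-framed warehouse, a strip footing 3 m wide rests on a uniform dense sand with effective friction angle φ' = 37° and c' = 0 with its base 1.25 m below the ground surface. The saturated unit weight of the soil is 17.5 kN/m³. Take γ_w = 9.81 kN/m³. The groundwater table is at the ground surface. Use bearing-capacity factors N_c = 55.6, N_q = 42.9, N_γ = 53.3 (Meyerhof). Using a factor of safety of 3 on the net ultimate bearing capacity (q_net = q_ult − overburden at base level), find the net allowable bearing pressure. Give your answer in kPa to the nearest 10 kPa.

q_all(net) ≈ 340 kPa

Water table at ground surface, so effective unit weight γ' = 17.5 − 9.81 = 7.69 kN/m³ is used throughout; overburden q = 7.69 × 1.25 = 9.6125 kPa; the same γ' applies in the ½γBN_γ term.
Surcharge term q·N_q = 9.6125 × 42.9 = 412.38 kPa; self-weight term 0.5·γ·B·N_γ = 0.5 × 7.69 × 3 × 53.3 = 614.82 kPa.
q_ult = 412.38 + 614.82 = 1027.2 kPa.
q_net = 1027.2 − 9.6125 = 1017.6 kPa.
q_all(net) = 1017.6 / 3 = 339.19 kPa.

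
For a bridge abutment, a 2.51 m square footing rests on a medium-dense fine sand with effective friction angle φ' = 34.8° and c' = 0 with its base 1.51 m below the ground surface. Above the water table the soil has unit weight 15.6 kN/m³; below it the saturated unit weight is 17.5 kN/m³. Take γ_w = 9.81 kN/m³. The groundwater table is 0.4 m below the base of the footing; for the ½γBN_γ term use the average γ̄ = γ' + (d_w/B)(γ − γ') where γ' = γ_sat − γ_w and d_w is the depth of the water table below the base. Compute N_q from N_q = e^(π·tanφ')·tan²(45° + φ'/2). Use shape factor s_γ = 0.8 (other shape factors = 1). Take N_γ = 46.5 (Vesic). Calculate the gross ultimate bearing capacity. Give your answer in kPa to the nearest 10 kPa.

q_ult ≈ 1180 kPa

tan34.8° = 0.695, so N_q = e^(π×0.695)·tan²(62.4°) = 8.877 × 3.659 = 32.48.
Effective surcharge at the founding depth q = γ·D_f = 15.6 × 1.51 = 23.556 kPa.
With d_w = 0.4 m < B, γ̄ = 7.69 + (0.4/2.51) × (15.6 − 7.69) = 8.9506 kN/m³.
q_ult = q·N_q + 0.5·γ·B·N_γ·s_γ
     = 23.556 × 32.48 + 0.5 × 8.9506 × 2.51 × 46.5 × 0.8
     = 765.1 + 417.87 = 1183 kPa.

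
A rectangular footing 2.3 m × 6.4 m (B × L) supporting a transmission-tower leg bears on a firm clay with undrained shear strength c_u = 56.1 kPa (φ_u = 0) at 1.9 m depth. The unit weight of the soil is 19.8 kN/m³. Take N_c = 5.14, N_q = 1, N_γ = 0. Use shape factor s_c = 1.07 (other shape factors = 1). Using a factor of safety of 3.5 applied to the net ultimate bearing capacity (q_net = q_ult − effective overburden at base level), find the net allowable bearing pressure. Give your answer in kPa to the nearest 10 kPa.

Effective surcharge at the founding depth q = γ·D_f = 19.8 × 1.9 = 37.62 kPa.
q_ult = c·N_c·s_c + q·N_q
     = 56.1 × 5.14 × 1.07 + 37.62 × 1
     = 308.54 + 37.62 = 346.16 kPa.
Net ultimate: q_net = 346.16 − 37.62 = 308.54 kPa.
q_all(net) = 308.54 / 3.5 = 88.154 kPa.

q_all(net) ≈ 90 kPa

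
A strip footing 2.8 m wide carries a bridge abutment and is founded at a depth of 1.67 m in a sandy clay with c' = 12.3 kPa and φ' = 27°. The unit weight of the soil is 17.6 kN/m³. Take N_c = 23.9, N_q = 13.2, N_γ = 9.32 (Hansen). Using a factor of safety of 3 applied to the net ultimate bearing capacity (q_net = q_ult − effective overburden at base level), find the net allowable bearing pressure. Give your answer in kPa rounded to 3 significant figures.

q = γ·D_f = 17.6 × 1.67 = 29.392 kPa.
c·N_c = 12.3 × 23.9 = 293.97 kPa
q·N_q = 29.392 × 13.2 = 387.97 kPa
0.5·γ·B·N_γ = 0.5 × 17.6 × 2.8 × 9.32 = 229.64 kPa
q_ult = 293.97 + 387.97 + 229.64 = 911.59 kPa.
Net ultimate: q_net = 911.59 − 29.392 = 882.2 kPa.
q_all(net) = 882.2 / 3 = 294.07 kPa.

q_all(net) ≈ 294 kPa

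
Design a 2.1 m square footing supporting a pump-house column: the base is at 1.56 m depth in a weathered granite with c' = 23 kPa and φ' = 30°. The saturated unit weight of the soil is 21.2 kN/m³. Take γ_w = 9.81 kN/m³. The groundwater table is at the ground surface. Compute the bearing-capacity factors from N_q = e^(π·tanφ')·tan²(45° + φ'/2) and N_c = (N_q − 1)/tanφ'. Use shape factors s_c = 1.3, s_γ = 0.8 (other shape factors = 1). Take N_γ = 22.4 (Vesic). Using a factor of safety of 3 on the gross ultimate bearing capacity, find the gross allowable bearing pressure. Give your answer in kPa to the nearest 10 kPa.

N_q = e^(π·tan30°)·tan²(60°) = 18.4; N_c = (N_q − 1)/tanφ' = 30.14.
With the water table at the surface the whole profile is submerged: γ' = 21.2 − 9.81 = 11.39 kN/m³, so q = γ'·D_f = 17.768 kPa; the same γ' applies in the ½γBN_γ term.
q_ult = c·N_c·s_c + q·N_q + 0.5·γ·B·N_γ·s_γ
     = 23 × 30.14 × 1.3 + 17.768 × 18.401 + 0.5 × 11.39 × 2.1 × 22.4 × 0.8
     = 901.17 + 326.96 + 214.31 = 1442.4 kPa.
q_all = 1442.4 / 3 = 480.82 kPa.

q_all ≈ 480 kPa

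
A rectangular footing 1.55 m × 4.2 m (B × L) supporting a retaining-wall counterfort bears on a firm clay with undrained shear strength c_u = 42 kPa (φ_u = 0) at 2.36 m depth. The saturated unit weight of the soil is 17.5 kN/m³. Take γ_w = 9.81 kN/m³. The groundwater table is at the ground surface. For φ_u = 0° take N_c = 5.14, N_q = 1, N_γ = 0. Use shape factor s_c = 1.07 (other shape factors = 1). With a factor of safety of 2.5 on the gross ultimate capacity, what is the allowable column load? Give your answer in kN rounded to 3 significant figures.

P_all ≈ 649 kN

With the water table at the surface the whole profile is submerged: γ' = 17.5 − 9.81 = 7.69 kN/m³, so q = γ'·D_f = 18.148 kPa.
q_ult = c·N_c·s_c + q·N_q
     = 42 × 5.14 × 1.07 + 18.148 × 1
     = 230.99 + 18.148 = 249.14 kPa.
Gross allowable pressure q_all = 249.14 / 2.5 = 99.656 kPa.
Footing area = 6.51 m², so allowable column load = 99.656 × 6.51 = 648.76 kN.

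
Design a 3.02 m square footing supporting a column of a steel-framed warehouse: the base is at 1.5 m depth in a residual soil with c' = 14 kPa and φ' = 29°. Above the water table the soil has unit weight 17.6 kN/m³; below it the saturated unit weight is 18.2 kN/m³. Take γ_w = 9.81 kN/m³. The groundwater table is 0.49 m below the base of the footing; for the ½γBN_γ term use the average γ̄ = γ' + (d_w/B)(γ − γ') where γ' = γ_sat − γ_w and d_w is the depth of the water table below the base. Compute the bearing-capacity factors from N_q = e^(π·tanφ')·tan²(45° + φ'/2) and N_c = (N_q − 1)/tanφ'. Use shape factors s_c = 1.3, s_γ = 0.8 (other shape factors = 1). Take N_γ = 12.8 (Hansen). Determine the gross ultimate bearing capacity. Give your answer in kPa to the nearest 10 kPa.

q_ult ≈ 1090 kPa

tan29° = 0.5543, so N_q = e^(π×0.5543)·tan²(59.5°) = 5.705 × 2.882 = 16.44.
N_c = (16.44 − 1)/tan29° = 27.86.
Effective surcharge at the founding depth q = γ·D_f = 17.6 × 1.5 = 26.4 kPa.
With d_w = 0.49 m < B, γ̄ = 8.39 + (0.49/3.02) × (17.6 − 8.39) = 9.8843 kN/m³.
q_ult = c·N_c·s_c + q·N_q + 0.5·γ·B·N_γ·s_γ
     = 14 × 27.86 × 1.3 + 26.4 × 16.443 + 0.5 × 9.8843 × 3.02 × 12.8 × 0.8
     = 507.06 + 434.1 + 152.84 = 1094 kPa.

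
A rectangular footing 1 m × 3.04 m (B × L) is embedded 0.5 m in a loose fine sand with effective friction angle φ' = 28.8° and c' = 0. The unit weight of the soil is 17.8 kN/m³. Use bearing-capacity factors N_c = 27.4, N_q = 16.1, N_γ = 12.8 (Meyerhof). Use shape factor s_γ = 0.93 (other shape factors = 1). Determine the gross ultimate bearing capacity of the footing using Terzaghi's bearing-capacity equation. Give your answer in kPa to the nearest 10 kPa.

q_ult ≈ 250 kPa

q = γ·D_f = 17.8 × 0.5 = 8.9 kPa.
q·N_q = 8.9 × 16.1 = 143.29 kPa
0.5·γ·B·N_γ·s_γ = 0.5 × 17.8 × 1 × 12.8 × 0.93 = 105.95 kPa
q_ult = 143.29 + 105.95 = 249.24 kPa.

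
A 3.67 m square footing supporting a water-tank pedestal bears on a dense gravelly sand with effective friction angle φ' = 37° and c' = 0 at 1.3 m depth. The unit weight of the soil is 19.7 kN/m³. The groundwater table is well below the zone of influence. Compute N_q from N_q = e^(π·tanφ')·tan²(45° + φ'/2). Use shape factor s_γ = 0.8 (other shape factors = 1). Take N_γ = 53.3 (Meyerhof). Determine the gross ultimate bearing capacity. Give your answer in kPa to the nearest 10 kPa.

tan37° = 0.7536, so N_q = e^(π×0.7536)·tan²(63.5°) = 10.669 × 4.023 = 42.92.
Effective surcharge at the founding depth q = γ·D_f = 19.7 × 1.3 = 25.61 kPa.
q_ult = q·N_q + 0.5·γ·B·N_γ·s_γ
     = 25.61 × 42.92 + 0.5 × 19.7 × 3.67 × 53.3 × 0.8
     = 1099.2 + 1541.4 = 2640.6 kPa.

q_ult ≈ 2640 kPa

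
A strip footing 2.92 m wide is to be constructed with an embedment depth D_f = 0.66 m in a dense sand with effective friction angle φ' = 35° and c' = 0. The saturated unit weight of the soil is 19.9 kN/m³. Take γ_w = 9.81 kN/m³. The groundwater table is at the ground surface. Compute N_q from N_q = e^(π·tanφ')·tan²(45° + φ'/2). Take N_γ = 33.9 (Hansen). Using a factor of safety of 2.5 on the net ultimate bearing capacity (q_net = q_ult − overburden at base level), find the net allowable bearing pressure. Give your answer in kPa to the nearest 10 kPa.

q_all(net) ≈ 290 kPa

N_q = e^(π·tan35°)·tan²(62.5°) = 33.3.
Water table at ground surface, so effective unit weight γ' = 19.9 − 9.81 = 10.09 kN/m³ is used throughout; overburden q = 10.09 × 0.66 = 6.6594 kPa; the same γ' applies in the ½γBN_γ term.
Surcharge term q·N_q = 6.6594 × 33.296 = 221.73 kPa; self-weight term 0.5·γ·B·N_γ = 0.5 × 10.09 × 2.92 × 33.9 = 499.39 kPa.
q_ult = 221.73 + 499.39 = 721.13 kPa.
q_net = 721.13 − 6.6594 = 714.47 kPa.
q_all(net) = 714.47 / 2.5 = 285.79 kPa.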